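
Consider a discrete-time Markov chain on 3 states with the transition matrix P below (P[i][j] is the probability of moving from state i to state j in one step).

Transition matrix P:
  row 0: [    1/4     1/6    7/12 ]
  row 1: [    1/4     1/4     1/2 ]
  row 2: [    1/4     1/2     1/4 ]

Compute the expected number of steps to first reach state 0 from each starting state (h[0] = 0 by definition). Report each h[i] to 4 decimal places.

h = [0.0000, 4.0000, 4.0000]

First-step conditioning: h[0] = 0; for i ≠ 0, h[i] = 1 + Σ_k P[i][k]·h[k].
  h[1] = 1 + 1/4·h[1] + 1/2·h[2]
  h[2] = 1 + 1/2·h[1] + 1/4·h[2]
Solving the 2×2 linear system over states ≠ 0 gives exactly h = [0, 4, 4] (h[0] = 0 is the target).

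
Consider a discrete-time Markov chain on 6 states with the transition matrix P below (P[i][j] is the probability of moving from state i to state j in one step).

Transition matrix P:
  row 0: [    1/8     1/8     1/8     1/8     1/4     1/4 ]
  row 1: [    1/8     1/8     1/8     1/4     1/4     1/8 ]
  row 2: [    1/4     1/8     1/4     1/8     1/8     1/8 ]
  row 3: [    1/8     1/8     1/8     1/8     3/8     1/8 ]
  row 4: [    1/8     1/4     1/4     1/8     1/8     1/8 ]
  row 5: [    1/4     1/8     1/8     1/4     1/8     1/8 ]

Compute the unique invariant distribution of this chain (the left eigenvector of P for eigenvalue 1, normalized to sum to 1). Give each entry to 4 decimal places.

π = [0.1647, 0.1506, 0.1721, 0.1620, 0.2049, 0.1456]

Balance equations π_j = Σ_i π_i·P[i][j]:
  π_0 = 1/8·π_0 + 1/8·π_1 + 1/4·π_2 + 1/8·π_3 + 1/8·π_4 + 1/4·π_5
  π_1 = 1/8·π_0 + 1/8·π_1 + 1/8·π_2 + 1/8·π_3 + 1/4·π_4 + 1/8·π_5
  π_2 = 1/8·π_0 + 1/8·π_1 + 1/4·π_2 + 1/8·π_3 + 1/4·π_4 + 1/8·π_5
  π_3 = 1/8·π_0 + 1/4·π_1 + 1/8·π_2 + 1/8·π_3 + 1/8·π_4 + 1/4·π_5
  π_4 = 1/4·π_0 + 1/4·π_1 + 1/8·π_2 + 3/8·π_3 + 1/8·π_4 + 1/8·π_5
  normalize: π_0 + π_1 + π_2 + π_3 + π_4 + π_5 = 1
Solving the linear system gives exactly π = [6063/36809, 5544/36809, 6336/36809, 5964/36809, 7543/36809, 5359/36809].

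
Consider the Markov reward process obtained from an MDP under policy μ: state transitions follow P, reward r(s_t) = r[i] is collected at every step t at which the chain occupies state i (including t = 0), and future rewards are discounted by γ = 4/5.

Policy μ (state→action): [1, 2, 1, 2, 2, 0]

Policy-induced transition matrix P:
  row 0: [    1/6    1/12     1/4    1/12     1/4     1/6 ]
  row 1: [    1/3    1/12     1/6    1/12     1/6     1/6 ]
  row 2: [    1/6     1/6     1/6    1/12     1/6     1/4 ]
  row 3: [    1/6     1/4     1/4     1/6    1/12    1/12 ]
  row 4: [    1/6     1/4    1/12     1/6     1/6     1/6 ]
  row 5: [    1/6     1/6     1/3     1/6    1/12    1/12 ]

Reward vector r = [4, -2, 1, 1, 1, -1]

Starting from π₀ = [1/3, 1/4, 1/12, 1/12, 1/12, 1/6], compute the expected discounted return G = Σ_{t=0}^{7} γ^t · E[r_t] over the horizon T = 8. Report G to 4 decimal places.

G = 3.4769

t=0: π = [0.3333, 0.2500, 0.0833, 0.0833, 0.0833, 0.1667], E[r] = 0.9167, γ^t·E[r] = 0.916667, running G = 0.916667
t=1: π = [0.2083, 0.1319, 0.2222, 0.1111, 0.1736, 0.1528], E[r] = 0.9236, γ^t·E[r] = 0.738889, running G = 1.655556
t=2: π = [0.1887, 0.1620, 0.2043, 0.1198, 0.1620, 0.1632], E[r] = 0.7535, γ^t·E[r] = 0.482222, running G = 2.137778
t=3: π = [0.1937, 0.1609, 0.2061, 0.1204, 0.1588, 0.1601], E[r] = 0.7780, γ^t·E[r] = 0.398346, running G = 2.536123
t=4: π = [0.1935, 0.1604, 0.2063, 0.1199, 0.1594, 0.1605], E[r] = 0.7784, γ^t·E[r] = 0.318826, running G = 2.854950
t=5: π = [0.1934, 0.1605, 0.2062, 0.1200, 0.1594, 0.1605], E[r] = 0.7778, γ^t·E[r] = 0.254882, running G = 3.109831
t=6: π = [0.1934, 0.1605, 0.2062, 0.1200, 0.1594, 0.1605], E[r] = 0.7779, γ^t·E[r] = 0.203916, running G = 3.313748
t=7: π = [0.1934, 0.1605, 0.2062, 0.1200, 0.1594, 0.1605], E[r] = 0.7779, γ^t·E[r] = 0.163135, running G = 3.476882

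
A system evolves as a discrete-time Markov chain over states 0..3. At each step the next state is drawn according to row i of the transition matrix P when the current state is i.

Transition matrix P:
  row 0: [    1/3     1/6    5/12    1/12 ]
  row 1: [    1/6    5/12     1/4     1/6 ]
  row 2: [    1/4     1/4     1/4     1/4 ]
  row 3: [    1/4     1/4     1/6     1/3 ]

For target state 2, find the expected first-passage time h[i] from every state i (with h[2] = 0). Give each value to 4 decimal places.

First-step conditioning: h[2] = 0; for i ≠ 2, h[i] = 1 + Σ_k P[i][k]·h[k].
  h[0] = 1 + 1/3·h[0] + 1/6·h[1] + 1/12·h[3]
  h[1] = 1 + 1/6·h[0] + 5/12·h[1] + 1/6·h[3]
  h[3] = 1 + 1/4·h[0] + 1/4·h[1] + 1/3·h[3]
Solving the 3×3 linear system over states ≠ 2 gives exactly h = [960/329, 1212/329, 0, 1308/329] (h[2] = 0 is the target).

h = [2.9179, 3.6839, 0.0000, 3.9757]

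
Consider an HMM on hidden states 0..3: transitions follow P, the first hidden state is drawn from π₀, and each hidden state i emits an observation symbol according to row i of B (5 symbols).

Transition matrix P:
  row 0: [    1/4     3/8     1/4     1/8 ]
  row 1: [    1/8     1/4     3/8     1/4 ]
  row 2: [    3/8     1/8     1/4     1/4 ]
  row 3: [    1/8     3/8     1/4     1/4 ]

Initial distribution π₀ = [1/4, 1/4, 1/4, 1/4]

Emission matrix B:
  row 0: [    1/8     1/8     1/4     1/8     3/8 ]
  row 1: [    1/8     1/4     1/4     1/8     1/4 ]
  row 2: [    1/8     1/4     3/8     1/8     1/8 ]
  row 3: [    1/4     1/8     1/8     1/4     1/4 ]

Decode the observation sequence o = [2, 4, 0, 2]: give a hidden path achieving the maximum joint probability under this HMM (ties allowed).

path = [2, 0, 1, 2]

t=0: δ = [6.250e-02, 6.250e-02, 9.375e-02, 3.125e-02]  (obs o_0=2)
t=1: δ = [1.318e-02, 5.859e-03, 2.930e-03, 5.859e-03]  ψ = [2, 0, 1, 2]  (obs o_1=4)
t=2: δ = [4.120e-04, 6.180e-04, 4.120e-04, 4.120e-04]  ψ = [0, 0, 0, 0]  (obs o_2=0)
t=3: δ = [3.862e-05, 3.862e-05, 8.690e-05, 1.931e-05]  ψ = [2, 0, 1, 1]  (obs o_3=2)
backtrack: best end state = 2; path = [2, 0, 1, 2]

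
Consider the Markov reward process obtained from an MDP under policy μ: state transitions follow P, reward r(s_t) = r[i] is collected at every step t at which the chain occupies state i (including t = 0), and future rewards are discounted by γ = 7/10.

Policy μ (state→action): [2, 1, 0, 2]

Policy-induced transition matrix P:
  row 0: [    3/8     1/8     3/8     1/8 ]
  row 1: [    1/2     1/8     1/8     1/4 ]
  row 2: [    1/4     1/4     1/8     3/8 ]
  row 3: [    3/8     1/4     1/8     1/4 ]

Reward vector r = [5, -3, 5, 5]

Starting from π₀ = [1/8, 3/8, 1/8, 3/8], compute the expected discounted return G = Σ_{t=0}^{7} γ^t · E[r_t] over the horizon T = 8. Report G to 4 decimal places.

G = 9.5896

t=0: π = [0.1250, 0.3750, 0.1250, 0.3750], E[r] = 2.0000, γ^t·E[r] = 2.000000, running G = 2.000000
t=1: π = [0.4063, 0.1875, 0.1563, 0.2500], E[r] = 3.5000, γ^t·E[r] = 2.450000, running G = 4.450000
t=2: π = [0.3789, 0.1758, 0.2266, 0.2188], E[r] = 3.5938, γ^t·E[r] = 1.760938, running G = 6.210938
t=3: π = [0.3687, 0.1807, 0.2197, 0.2310], E[r] = 3.5547, γ^t·E[r] = 1.219258, running G = 7.430195
t=4: π = [0.3701, 0.1813, 0.2172, 0.2314], E[r] = 3.5493, γ^t·E[r] = 0.852191, running G = 8.282386
t=5: π = [0.3705, 0.1811, 0.2175, 0.2309], E[r] = 3.5515, γ^t·E[r] = 0.596893, running G = 8.879279
t=6: π = [0.3704, 0.1811, 0.2176, 0.2309], E[r] = 3.5516, γ^t·E[r] = 0.417841, running G = 9.297120
t=7: π = [0.3704, 0.1811, 0.2176, 0.2309], E[r] = 3.5515, γ^t·E[r] = 0.292481, running G = 9.589601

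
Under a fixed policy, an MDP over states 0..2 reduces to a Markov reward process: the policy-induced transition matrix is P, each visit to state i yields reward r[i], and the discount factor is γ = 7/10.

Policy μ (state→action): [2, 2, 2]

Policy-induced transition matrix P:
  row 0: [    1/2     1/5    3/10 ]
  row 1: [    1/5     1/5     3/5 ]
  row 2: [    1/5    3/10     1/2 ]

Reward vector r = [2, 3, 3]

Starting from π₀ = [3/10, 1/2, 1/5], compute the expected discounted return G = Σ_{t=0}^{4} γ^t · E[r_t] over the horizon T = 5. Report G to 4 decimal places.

t=0: π = [0.3000, 0.5000, 0.2000], E[r] = 2.7000, γ^t·E[r] = 2.700000, running G = 2.700000
t=1: π = [0.2900, 0.2200, 0.4900], E[r] = 2.7100, γ^t·E[r] = 1.897000, running G = 4.597000
t=2: π = [0.2870, 0.2490, 0.4640], E[r] = 2.7130, γ^t·E[r] = 1.329370, running G = 5.926370
t=3: π = [0.2861, 0.2464, 0.4675], E[r] = 2.7139, γ^t·E[r] = 0.930868, running G = 6.857238
t=4: π = [0.2858, 0.2468, 0.4674], E[r] = 2.7142, γ^t·E[r] = 0.651672, running G = 7.508910

G = 7.5089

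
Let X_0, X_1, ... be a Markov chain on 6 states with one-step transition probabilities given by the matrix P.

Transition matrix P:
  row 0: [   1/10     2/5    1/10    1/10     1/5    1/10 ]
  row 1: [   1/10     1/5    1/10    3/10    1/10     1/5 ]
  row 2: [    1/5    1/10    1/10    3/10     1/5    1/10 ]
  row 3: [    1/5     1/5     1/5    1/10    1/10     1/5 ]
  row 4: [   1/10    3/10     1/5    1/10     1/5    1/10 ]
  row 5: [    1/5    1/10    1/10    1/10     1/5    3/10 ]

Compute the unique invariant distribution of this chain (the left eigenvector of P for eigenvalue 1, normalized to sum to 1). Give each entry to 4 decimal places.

π = [0.1476, 0.2150, 0.1331, 0.1696, 0.1615, 0.1731]

Balance equations π_j = Σ_i π_i·P[i][j]:
  π_0 = 1/10·π_0 + 1/10·π_1 + 1/5·π_2 + 1/5·π_3 + 1/10·π_4 + 1/5·π_5
  π_1 = 2/5·π_0 + 1/5·π_1 + 1/10·π_2 + 1/5·π_3 + 3/10·π_4 + 1/10·π_5
  π_2 = 1/10·π_0 + 1/10·π_1 + 1/10·π_2 + 1/5·π_3 + 1/5·π_4 + 1/10·π_5
  π_3 = 1/10·π_0 + 3/10·π_1 + 3/10·π_2 + 1/10·π_3 + 1/10·π_4 + 1/10·π_5
  π_4 = 1/5·π_0 + 1/10·π_1 + 1/5·π_2 + 1/10·π_3 + 1/5·π_4 + 1/5·π_5
  normalize: π_0 + π_1 + π_2 + π_3 + π_4 + π_5 = 1
Solving the linear system gives exactly π = [3698/25057, 10777/50114, 6671/50114, 8501/50114, 8095/50114, 4337/25057].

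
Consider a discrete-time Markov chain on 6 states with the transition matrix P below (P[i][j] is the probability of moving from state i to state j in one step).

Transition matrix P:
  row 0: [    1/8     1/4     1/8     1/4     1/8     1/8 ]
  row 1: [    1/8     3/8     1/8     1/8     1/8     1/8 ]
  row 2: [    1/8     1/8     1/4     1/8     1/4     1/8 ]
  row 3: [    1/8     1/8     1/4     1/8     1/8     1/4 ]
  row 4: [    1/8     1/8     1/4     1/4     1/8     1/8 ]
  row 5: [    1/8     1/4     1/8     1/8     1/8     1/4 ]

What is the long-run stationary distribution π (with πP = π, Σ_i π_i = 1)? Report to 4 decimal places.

π = [0.1250, 0.2151, 0.1868, 0.1592, 0.1483, 0.1656]

Balance equations π_j = Σ_i π_i·P[i][j]:
  π_0 = 1/8·π_0 + 1/8·π_1 + 1/8·π_2 + 1/8·π_3 + 1/8·π_4 + 1/8·π_5
  π_1 = 1/4·π_0 + 3/8·π_1 + 1/8·π_2 + 1/8·π_3 + 1/8·π_4 + 1/4·π_5
  π_2 = 1/8·π_0 + 1/8·π_1 + 1/4·π_2 + 1/4·π_3 + 1/4·π_4 + 1/8·π_5
  π_3 = 1/4·π_0 + 1/8·π_1 + 1/8·π_2 + 1/8·π_3 + 1/4·π_4 + 1/8·π_5
  π_4 = 1/8·π_0 + 1/8·π_1 + 1/4·π_2 + 1/8·π_3 + 1/8·π_4 + 1/8·π_5
  normalize: π_0 + π_1 + π_2 + π_3 + π_4 + π_5 = 1
Solving the linear system gives exactly π = [1/8, 661/3073, 82/439, 559/3512, 521/3512, 4071/24584].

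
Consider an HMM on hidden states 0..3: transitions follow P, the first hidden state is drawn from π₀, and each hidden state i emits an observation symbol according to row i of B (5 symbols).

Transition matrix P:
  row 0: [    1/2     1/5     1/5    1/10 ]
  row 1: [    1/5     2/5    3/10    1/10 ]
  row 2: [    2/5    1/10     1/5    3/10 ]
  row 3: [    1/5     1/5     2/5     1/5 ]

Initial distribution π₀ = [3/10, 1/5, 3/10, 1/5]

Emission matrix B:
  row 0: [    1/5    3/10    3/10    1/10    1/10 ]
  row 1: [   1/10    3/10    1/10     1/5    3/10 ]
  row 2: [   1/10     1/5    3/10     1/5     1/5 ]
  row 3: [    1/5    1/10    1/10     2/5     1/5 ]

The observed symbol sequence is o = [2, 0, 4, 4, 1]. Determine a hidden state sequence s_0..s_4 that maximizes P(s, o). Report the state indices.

path = [0, 0, 1, 1, 1]

t=0: δ = [9.000e-02, 2.000e-02, 9.000e-02, 2.000e-02]  (obs o_0=2)
t=1: δ = [9.000e-03, 1.800e-03, 1.800e-03, 5.400e-03]  ψ = [0, 0, 0, 2]  (obs o_1=0)
t=2: δ = [4.500e-04, 5.400e-04, 4.320e-04, 2.160e-04]  ψ = [0, 0, 3, 3]  (obs o_2=4)
t=3: δ = [2.250e-05, 6.480e-05, 3.240e-05, 2.592e-05]  ψ = [0, 1, 1, 2]  (obs o_3=4)
t=4: δ = [3.888e-06, 7.776e-06, 3.888e-06, 9.720e-07]  ψ = [1, 1, 1, 2]  (obs o_4=1)
backtrack: best end state = 1; path = [0, 0, 1, 1, 1]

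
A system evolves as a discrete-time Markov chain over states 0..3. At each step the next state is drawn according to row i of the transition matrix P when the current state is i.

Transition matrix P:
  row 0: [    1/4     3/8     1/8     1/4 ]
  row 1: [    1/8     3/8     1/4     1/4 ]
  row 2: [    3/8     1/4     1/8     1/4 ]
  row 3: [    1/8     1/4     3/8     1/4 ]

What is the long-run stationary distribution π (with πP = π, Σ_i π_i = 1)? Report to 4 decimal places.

π = [0.2077, 0.3154, 0.2269, 0.2500]

Balance equations π_j = Σ_i π_i·P[i][j]:
  π_0 = 1/4·π_0 + 1/8·π_1 + 3/8·π_2 + 1/8·π_3
  π_1 = 3/8·π_0 + 3/8·π_1 + 1/4·π_2 + 1/4·π_3
  π_2 = 1/8·π_0 + 1/4·π_1 + 1/8·π_2 + 3/8·π_3
  normalize: π_0 + π_1 + π_2 + π_3 = 1
Solving the linear system gives exactly π = [27/130, 41/130, 59/260, 1/4].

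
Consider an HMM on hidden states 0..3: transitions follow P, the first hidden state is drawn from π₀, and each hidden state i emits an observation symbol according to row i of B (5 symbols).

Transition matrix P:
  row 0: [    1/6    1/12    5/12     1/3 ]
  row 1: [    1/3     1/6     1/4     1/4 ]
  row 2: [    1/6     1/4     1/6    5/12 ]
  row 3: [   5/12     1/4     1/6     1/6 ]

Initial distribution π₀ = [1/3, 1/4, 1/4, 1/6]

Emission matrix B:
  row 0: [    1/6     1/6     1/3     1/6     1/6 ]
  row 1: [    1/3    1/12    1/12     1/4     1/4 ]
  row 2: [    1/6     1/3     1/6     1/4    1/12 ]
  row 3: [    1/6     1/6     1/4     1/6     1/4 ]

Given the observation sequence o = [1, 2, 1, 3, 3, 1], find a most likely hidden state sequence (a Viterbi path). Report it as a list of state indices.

t=0: δ = [5.556e-02, 2.083e-02, 8.333e-02, 2.778e-02]  (obs o_0=1)
t=1: δ = [4.630e-03, 1.736e-03, 3.858e-03, 8.681e-03]  ψ = [2, 2, 0, 2]  (obs o_1=2)
t=2: δ = [6.028e-04, 1.808e-04, 6.430e-04, 2.679e-04]  ψ = [3, 3, 0, 2]  (obs o_2=1)
t=3: δ = [1.861e-05, 4.019e-05, 6.279e-05, 4.465e-05]  ψ = [3, 2, 0, 2]  (obs o_3=3)
t=4: δ = [3.101e-06, 3.925e-06, 2.616e-06, 4.361e-06]  ψ = [3, 2, 2, 2]  (obs o_4=3)
t=5: δ = [3.028e-07, 9.085e-08, 4.307e-07, 1.817e-07]  ψ = [3, 3, 0, 2]  (obs o_5=1)
backtrack: best end state = 2; path = [2, 0, 2, 3, 0, 2]

path = [2, 0, 2, 3, 0, 2]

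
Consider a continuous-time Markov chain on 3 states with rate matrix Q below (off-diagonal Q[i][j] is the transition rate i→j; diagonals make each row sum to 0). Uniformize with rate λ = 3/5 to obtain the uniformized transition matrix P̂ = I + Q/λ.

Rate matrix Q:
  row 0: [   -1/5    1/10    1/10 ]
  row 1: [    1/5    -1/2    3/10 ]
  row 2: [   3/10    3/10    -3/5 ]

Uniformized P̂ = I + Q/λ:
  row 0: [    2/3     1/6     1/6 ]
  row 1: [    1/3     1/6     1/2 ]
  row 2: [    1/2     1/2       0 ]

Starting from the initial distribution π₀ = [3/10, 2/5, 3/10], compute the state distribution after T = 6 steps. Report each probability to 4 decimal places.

t=0: π = [0.3000, 0.4000, 0.3000]
t=1: π = [0.4833, 0.2667, 0.2500]
t=2: π = [0.5361, 0.2500, 0.2139]
t=3: π = [0.5477, 0.2380, 0.2144]
t=4: π = [0.5516, 0.2381, 0.2103]
t=5: π = [0.5523, 0.2368, 0.2110]
t=6: π = [0.5526, 0.2370, 0.2104]

π = [0.5526, 0.2370, 0.2104]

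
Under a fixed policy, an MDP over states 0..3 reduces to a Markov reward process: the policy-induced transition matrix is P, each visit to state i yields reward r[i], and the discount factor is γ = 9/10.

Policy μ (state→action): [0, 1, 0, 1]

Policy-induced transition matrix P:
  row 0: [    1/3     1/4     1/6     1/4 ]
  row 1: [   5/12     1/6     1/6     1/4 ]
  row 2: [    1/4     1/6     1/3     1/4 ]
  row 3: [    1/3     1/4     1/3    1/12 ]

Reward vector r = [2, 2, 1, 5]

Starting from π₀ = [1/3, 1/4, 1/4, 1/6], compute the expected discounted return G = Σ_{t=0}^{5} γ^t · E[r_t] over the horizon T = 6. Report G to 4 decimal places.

t=0: π = [0.3333, 0.2500, 0.2500, 0.1667], E[r] = 2.2500, γ^t·E[r] = 2.250000, running G = 2.250000
t=1: π = [0.3333, 0.2083, 0.2361, 0.2222], E[r] = 2.4306, γ^t·E[r] = 2.187500, running G = 4.437500
t=2: π = [0.3310, 0.2130, 0.2431, 0.2130], E[r] = 2.3958, γ^t·E[r] = 1.940625, running G = 6.378125
t=3: π = [0.3308, 0.2120, 0.2427, 0.2145], E[r] = 2.4008, γ^t·E[r] = 1.750219, running G = 8.128344
t=4: π = [0.3308, 0.2121, 0.2429, 0.2142], E[r] = 2.3999, γ^t·E[r] = 1.574564, running G = 9.702908
t=5: π = [0.3308, 0.2121, 0.2429, 0.2143], E[r] = 2.4000, γ^t·E[r] = 1.417190, running G = 11.120098

G = 11.1201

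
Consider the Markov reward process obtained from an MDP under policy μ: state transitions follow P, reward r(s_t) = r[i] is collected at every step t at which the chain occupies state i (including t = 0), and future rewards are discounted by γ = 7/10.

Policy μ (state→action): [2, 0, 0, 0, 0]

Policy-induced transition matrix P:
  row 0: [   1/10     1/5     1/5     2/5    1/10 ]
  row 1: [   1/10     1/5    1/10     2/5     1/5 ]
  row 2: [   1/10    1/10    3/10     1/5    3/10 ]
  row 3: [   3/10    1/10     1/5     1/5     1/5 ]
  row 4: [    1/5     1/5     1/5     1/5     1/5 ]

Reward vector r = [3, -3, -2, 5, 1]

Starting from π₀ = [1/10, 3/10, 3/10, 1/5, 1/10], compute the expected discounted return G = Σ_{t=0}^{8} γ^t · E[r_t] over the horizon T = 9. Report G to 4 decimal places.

t=0: π = [0.1000, 0.3000, 0.3000, 0.2000, 0.1000], E[r] = -0.1000, γ^t·E[r] = -0.100000, running G = -0.100000
t=1: π = [0.1500, 0.1500, 0.2000, 0.2800, 0.2200], E[r] = 1.2200, γ^t·E[r] = 0.854000, running G = 0.754000
t=2: π = [0.1780, 0.1520, 0.2050, 0.2600, 0.2050], E[r] = 1.1730, γ^t·E[r] = 0.574770, running G = 1.328770
t=3: π = [0.1725, 0.1535, 0.2053, 0.2660, 0.2027], E[r] = 1.1791, γ^t·E[r] = 0.404431, running G = 1.733201
t=4: π = [0.1735, 0.1529, 0.2052, 0.2652, 0.2033], E[r] = 1.1807, γ^t·E[r] = 0.283491, running G = 2.016692
t=5: π = [0.1734, 0.1530, 0.2052, 0.2653, 0.2032], E[r] = 1.1803, γ^t·E[r] = 0.198367, running G = 2.215060
t=6: π = [0.1734, 0.1530, 0.2052, 0.2653, 0.2032], E[r] = 1.1803, γ^t·E[r] = 0.138864, running G = 2.353924
t=7: π = [0.1734, 0.1530, 0.2052, 0.2653, 0.2032], E[r] = 1.1803, γ^t·E[r] = 0.097204, running G = 2.451128
t=8: π = [0.1734, 0.1530, 0.2052, 0.2653, 0.2032], E[r] = 1.1803, γ^t·E[r] = 0.068043, running G = 2.519170

G = 2.5192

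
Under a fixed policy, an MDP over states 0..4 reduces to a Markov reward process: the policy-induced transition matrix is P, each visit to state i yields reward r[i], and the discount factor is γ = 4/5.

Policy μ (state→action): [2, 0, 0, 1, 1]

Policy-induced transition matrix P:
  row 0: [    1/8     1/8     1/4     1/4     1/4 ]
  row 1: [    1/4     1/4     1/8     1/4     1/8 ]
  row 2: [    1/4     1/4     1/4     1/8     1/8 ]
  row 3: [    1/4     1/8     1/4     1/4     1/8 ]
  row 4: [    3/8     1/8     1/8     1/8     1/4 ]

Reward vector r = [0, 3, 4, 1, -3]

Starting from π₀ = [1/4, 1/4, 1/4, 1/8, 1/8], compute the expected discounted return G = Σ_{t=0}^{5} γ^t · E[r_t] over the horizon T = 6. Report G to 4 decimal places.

t=0: π = [0.2500, 0.2500, 0.2500, 0.1250, 0.1250], E[r] = 1.5000, γ^t·E[r] = 1.500000, running G = 1.500000
t=1: π = [0.2344, 0.1875, 0.2031, 0.2031, 0.1719], E[r] = 1.0625, γ^t·E[r] = 0.850000, running G = 2.350000
t=2: π = [0.2422, 0.1738, 0.2051, 0.2031, 0.1758], E[r] = 1.0176, γ^t·E[r] = 0.651250, running G = 3.001250
t=3: π = [0.2417, 0.1724, 0.2063, 0.2024, 0.1772], E[r] = 1.0129, γ^t·E[r] = 0.518625, running G = 3.519875
t=4: π = [0.2419, 0.1723, 0.2063, 0.2021, 0.1774], E[r] = 1.0121, γ^t·E[r] = 0.414575, running G = 3.934450
t=5: π = [0.2419, 0.1723, 0.2063, 0.2020, 0.1774], E[r] = 1.0119, γ^t·E[r] = 0.331591, running G = 4.266041

G = 4.2660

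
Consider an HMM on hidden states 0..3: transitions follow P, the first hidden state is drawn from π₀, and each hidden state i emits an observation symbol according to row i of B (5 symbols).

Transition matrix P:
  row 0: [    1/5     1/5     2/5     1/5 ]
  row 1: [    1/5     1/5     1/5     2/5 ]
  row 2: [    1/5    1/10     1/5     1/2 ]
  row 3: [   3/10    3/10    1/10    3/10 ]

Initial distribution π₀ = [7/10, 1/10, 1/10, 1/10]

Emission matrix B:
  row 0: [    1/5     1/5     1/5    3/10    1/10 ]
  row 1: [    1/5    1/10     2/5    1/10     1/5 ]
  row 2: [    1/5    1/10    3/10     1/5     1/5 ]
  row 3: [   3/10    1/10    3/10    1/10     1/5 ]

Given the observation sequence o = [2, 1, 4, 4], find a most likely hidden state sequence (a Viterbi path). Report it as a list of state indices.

path = [0, 0, 2, 3]

t=0: δ = [1.400e-01, 4.000e-02, 3.000e-02, 3.000e-02]  (obs o_0=2)
t=1: δ = [5.600e-03, 2.800e-03, 5.600e-03, 2.800e-03]  ψ = [0, 0, 0, 0]  (obs o_1=1)
t=2: δ = [1.120e-04, 2.240e-04, 4.480e-04, 5.600e-04]  ψ = [0, 0, 0, 2]  (obs o_2=4)
t=3: δ = [1.680e-05, 3.360e-05, 1.792e-05, 4.480e-05]  ψ = [3, 3, 2, 2]  (obs o_3=4)
backtrack: best end state = 3; path = [0, 0, 2, 3]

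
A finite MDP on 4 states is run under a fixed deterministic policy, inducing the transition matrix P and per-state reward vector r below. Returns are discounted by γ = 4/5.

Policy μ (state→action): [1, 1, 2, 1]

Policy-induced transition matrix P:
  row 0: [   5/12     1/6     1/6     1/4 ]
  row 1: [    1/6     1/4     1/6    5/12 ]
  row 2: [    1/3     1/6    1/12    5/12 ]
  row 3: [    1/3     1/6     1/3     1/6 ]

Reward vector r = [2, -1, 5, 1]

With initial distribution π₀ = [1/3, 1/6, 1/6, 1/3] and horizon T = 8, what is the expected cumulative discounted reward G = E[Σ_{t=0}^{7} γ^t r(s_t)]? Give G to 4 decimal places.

t=0: π = [0.3333, 0.1667, 0.1667, 0.3333], E[r] = 1.6667, γ^t·E[r] = 1.666667, running G = 1.666667
t=1: π = [0.3333, 0.1806, 0.2083, 0.2778], E[r] = 1.8056, γ^t·E[r] = 1.444444, running G = 3.111111
t=2: π = [0.3310, 0.1817, 0.1956, 0.2917], E[r] = 1.7500, γ^t·E[r] = 1.120000, running G = 4.231111
t=3: π = [0.3306, 0.1818, 0.1990, 0.2886], E[r] = 1.7629, γ^t·E[r] = 0.902617, running G = 5.133728
t=4: π = [0.3306, 0.1818, 0.1982, 0.2894], E[r] = 1.7597, γ^t·E[r] = 0.720764, running G = 5.854492
t=5: π = [0.3306, 0.1818, 0.1984, 0.2892], E[r] = 1.7605, γ^t·E[r] = 0.576878, running G = 6.431371
t=6: π = [0.3306, 0.1818, 0.1983, 0.2893], E[r] = 1.7603, γ^t·E[r] = 0.461449, running G = 6.892820
t=7: π = [0.3306, 0.1818, 0.1983, 0.2893], E[r] = 1.7603, γ^t·E[r] = 0.369170, running G = 7.261990

G = 7.2620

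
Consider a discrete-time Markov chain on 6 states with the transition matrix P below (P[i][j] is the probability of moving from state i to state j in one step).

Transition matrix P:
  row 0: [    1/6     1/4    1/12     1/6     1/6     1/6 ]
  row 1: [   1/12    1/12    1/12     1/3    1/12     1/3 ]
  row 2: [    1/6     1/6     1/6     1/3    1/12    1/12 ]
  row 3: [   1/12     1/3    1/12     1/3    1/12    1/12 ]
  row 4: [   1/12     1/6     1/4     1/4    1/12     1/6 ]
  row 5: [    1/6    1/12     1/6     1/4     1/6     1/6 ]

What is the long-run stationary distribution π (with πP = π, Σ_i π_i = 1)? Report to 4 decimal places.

Balance equations π_j = Σ_i π_i·P[i][j]:
  π_0 = 1/6·π_0 + 1/12·π_1 + 1/6·π_2 + 1/12·π_3 + 1/12·π_4 + 1/6·π_5
  π_1 = 1/4·π_0 + 1/12·π_1 + 1/6·π_2 + 1/3·π_3 + 1/6·π_4 + 1/12·π_5
  π_2 = 1/12·π_0 + 1/12·π_1 + 1/6·π_2 + 1/12·π_3 + 1/4·π_4 + 1/6·π_5
  π_3 = 1/6·π_0 + 1/3·π_1 + 1/3·π_2 + 1/3·π_3 + 1/4·π_4 + 1/4·π_5
  π_4 = 1/6·π_0 + 1/12·π_1 + 1/12·π_2 + 1/12·π_3 + 1/12·π_4 + 1/6·π_5
  normalize: π_0 + π_1 + π_2 + π_3 + π_4 + π_5 = 1
Solving the linear system gives exactly π = [9782/83429, 48809/250287, 10452/83429, 72880/250287, 469/4391, 13721/83429].

π = [0.1172, 0.1950, 0.1253, 0.2912, 0.1068, 0.1645]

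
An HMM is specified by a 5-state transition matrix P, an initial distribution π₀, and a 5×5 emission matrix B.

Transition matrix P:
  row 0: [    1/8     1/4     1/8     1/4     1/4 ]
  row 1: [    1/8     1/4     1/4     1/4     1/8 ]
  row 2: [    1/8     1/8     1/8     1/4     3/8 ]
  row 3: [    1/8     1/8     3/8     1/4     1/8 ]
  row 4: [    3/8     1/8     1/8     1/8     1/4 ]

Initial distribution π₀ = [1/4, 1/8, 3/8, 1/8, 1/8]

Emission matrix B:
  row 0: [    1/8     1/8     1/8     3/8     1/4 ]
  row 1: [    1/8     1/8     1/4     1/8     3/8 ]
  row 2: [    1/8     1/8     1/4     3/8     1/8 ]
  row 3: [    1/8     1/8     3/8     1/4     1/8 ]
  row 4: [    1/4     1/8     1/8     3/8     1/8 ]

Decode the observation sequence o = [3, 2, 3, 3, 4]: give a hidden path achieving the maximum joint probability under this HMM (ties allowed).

t=0: δ = [9.375e-02, 1.562e-02, 1.406e-01, 3.125e-02, 4.688e-02]  (obs o_0=3)
t=1: δ = [2.197e-03, 5.859e-03, 4.395e-03, 1.318e-02, 6.592e-03]  ψ = [2, 0, 2, 2, 2]  (obs o_1=2)
t=2: δ = [9.270e-04, 2.060e-04, 1.854e-03, 8.240e-04, 6.180e-04]  ψ = [4, 3, 3, 3, 2]  (obs o_2=3)
t=3: δ = [8.690e-05, 2.897e-05, 1.159e-04, 1.159e-04, 2.607e-04]  ψ = [2, 0, 3, 2, 2]  (obs o_3=3)
t=4: δ = [2.444e-05, 1.222e-05, 5.431e-06, 4.074e-06, 8.147e-06]  ψ = [4, 4, 3, 4, 4]  (obs o_4=4)
backtrack: best end state = 0; path = [2, 3, 2, 4, 0]

path = [2, 3, 2, 4, 0]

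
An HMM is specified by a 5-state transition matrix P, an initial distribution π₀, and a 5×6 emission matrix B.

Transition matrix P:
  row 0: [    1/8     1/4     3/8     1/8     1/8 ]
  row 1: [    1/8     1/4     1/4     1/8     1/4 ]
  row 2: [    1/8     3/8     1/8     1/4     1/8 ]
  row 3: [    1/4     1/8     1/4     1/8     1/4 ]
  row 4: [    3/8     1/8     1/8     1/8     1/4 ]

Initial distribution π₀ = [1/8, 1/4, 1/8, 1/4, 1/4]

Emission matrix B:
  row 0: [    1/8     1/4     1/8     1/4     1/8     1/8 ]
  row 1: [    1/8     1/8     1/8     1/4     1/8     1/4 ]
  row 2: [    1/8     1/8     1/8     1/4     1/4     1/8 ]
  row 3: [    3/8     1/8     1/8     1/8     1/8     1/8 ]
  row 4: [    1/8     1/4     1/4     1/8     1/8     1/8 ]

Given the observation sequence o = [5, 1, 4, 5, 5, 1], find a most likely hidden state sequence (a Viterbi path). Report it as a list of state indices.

t=0: δ = [1.562e-02, 6.250e-02, 1.562e-02, 3.125e-02, 3.125e-02]  (obs o_0=5)
t=1: δ = [2.930e-03, 1.953e-03, 1.953e-03, 9.766e-04, 3.906e-03]  ψ = [4, 1, 1, 1, 1]  (obs o_1=1)
t=2: δ = [1.831e-04, 9.155e-05, 2.747e-04, 6.104e-05, 1.221e-04]  ψ = [4, 0, 0, 2, 4]  (obs o_2=4)
t=3: δ = [5.722e-06, 2.575e-05, 8.583e-06, 8.583e-06, 4.292e-06]  ψ = [4, 2, 0, 2, 2]  (obs o_3=5)
t=4: δ = [4.023e-07, 1.609e-06, 8.047e-07, 4.023e-07, 8.047e-07]  ψ = [1, 1, 1, 1, 1]  (obs o_4=5)
t=5: δ = [7.544e-08, 5.029e-08, 5.029e-08, 2.515e-08, 1.006e-07]  ψ = [4, 1, 1, 1, 1]  (obs o_5=1)
backtrack: best end state = 4; path = [4, 0, 2, 1, 1, 4]

path = [4, 0, 2, 1, 1, 4]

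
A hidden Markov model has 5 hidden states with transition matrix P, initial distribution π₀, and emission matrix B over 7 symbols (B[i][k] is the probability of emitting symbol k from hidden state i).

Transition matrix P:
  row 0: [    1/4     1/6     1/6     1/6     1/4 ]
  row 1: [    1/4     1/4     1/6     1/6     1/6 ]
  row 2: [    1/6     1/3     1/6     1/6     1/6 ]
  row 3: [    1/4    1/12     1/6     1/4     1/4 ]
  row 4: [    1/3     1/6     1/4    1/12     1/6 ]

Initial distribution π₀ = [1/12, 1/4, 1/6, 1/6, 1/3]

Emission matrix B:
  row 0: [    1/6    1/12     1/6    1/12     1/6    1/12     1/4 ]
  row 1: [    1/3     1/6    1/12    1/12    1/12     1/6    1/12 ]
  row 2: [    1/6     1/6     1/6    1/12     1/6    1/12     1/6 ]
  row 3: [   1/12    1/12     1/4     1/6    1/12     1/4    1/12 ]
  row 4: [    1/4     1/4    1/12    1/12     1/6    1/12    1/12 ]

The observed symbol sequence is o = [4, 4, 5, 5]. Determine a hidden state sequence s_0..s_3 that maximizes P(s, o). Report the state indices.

t=0: δ = [1.389e-02, 2.083e-02, 2.778e-02, 1.389e-02, 5.556e-02]  (obs o_0=4)
t=1: δ = [3.086e-03, 7.716e-04, 2.315e-03, 3.858e-04, 1.543e-03]  ψ = [4, 2, 4, 2, 4]  (obs o_1=4)
t=2: δ = [6.430e-05, 1.286e-04, 4.287e-05, 1.286e-04, 6.430e-05]  ψ = [0, 2, 0, 0, 0]  (obs o_2=5)
t=3: δ = [2.679e-06, 5.358e-06, 1.786e-06, 8.038e-06, 2.679e-06]  ψ = [1, 1, 1, 3, 3]  (obs o_3=5)
backtrack: best end state = 3; path = [4, 0, 3, 3]

path = [4, 0, 3, 3]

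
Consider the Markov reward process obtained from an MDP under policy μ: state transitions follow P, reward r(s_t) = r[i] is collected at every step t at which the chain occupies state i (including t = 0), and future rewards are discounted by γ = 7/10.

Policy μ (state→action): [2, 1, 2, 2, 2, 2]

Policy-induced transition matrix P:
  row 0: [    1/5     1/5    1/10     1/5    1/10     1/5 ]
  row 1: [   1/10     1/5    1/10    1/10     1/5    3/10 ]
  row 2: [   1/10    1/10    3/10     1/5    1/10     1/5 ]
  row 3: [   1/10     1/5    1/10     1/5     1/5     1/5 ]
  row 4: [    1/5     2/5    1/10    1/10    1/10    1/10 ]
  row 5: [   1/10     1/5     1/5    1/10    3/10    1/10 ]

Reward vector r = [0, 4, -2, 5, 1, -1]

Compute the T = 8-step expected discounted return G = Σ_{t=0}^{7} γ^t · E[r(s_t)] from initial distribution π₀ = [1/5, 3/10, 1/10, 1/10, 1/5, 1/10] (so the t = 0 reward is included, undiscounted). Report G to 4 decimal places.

t=0: π = [0.2000, 0.3000, 0.1000, 0.1000, 0.2000, 0.1000], E[r] = 1.6000, γ^t·E[r] = 1.600000, running G = 1.600000
t=1: π = [0.1400, 0.2300, 0.1300, 0.1400, 0.1600, 0.2000], E[r] = 1.3200, γ^t·E[r] = 0.924000, running G = 2.524000
t=2: π = [0.1300, 0.2190, 0.1460, 0.1410, 0.1770, 0.1870], E[r] = 1.2790, γ^t·E[r] = 0.626710, running G = 3.150710
t=3: π = [0.1307, 0.2208, 0.1479, 0.1417, 0.1734, 0.1855], E[r] = 1.2838, γ^t·E[r] = 0.440343, running G = 3.591053
t=4: π = [0.1304, 0.2199, 0.1481, 0.1420, 0.1734, 0.1862], E[r] = 1.2806, γ^t·E[r] = 0.307474, running G = 3.898528
t=5: π = [0.1304, 0.2199, 0.1482, 0.1421, 0.1734, 0.1860], E[r] = 1.2806, γ^t·E[r] = 0.215233, running G = 4.113761
t=6: π = [0.1304, 0.2199, 0.1483, 0.1421, 0.1734, 0.1860], E[r] = 1.2806, γ^t·E[r] = 0.150666, running G = 4.264427
t=7: π = [0.1304, 0.2199, 0.1483, 0.1421, 0.1734, 0.1860], E[r] = 1.2806, γ^t·E[r] = 0.105464, running G = 4.369892

G = 4.3699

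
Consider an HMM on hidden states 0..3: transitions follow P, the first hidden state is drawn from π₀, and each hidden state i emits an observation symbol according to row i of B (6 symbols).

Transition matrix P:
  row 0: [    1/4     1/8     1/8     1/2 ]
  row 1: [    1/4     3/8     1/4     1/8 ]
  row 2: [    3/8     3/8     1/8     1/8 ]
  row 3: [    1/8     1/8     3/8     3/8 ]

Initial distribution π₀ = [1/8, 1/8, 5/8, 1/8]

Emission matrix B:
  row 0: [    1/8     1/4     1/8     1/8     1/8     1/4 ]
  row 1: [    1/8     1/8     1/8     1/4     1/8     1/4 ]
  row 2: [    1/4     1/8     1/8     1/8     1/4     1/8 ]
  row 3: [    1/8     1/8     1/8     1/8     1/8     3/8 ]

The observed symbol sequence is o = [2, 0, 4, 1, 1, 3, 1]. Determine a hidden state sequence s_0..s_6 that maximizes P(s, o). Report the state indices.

t=0: δ = [1.562e-02, 1.562e-02, 7.812e-02, 1.562e-02]  (obs o_0=2)
t=1: δ = [3.662e-03, 3.662e-03, 2.441e-03, 1.221e-03]  ψ = [2, 2, 2, 2]  (obs o_1=0)
t=2: δ = [1.144e-04, 1.717e-04, 2.289e-04, 2.289e-04]  ψ = [0, 1, 1, 0]  (obs o_2=4)
t=3: δ = [2.146e-05, 1.073e-05, 1.073e-05, 1.073e-05]  ψ = [2, 2, 3, 3]  (obs o_3=1)
t=4: δ = [1.341e-06, 5.029e-07, 5.029e-07, 1.341e-06]  ψ = [0, 1, 3, 0]  (obs o_4=1)
t=5: δ = [4.191e-08, 4.715e-08, 6.286e-08, 8.382e-08]  ψ = [0, 1, 3, 0]  (obs o_5=3)
t=6: δ = [5.894e-09, 2.947e-09, 3.929e-09, 3.929e-09]  ψ = [2, 2, 3, 3]  (obs o_6=1)
backtrack: best end state = 0; path = [2, 1, 2, 0, 3, 2, 0]

path = [2, 1, 2, 0, 3, 2, 0]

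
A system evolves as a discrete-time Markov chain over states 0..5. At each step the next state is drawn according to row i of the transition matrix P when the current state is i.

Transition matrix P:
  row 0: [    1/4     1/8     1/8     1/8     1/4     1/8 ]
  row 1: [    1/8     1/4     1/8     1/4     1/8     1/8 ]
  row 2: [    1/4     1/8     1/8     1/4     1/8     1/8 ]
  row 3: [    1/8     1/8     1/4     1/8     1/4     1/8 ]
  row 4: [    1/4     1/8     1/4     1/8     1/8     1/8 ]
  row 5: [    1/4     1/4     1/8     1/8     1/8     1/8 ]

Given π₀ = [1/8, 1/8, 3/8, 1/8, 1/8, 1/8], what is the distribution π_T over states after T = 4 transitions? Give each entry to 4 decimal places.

t=0: π = [0.1250, 0.1250, 0.3750, 0.1250, 0.1250, 0.1250]
t=1: π = [0.2188, 0.1563, 0.1563, 0.1875, 0.1563, 0.1250]
t=2: π = [0.2070, 0.1602, 0.1680, 0.1641, 0.1758, 0.1250]
t=3: π = [0.2095, 0.1606, 0.1675, 0.1660, 0.1714, 0.1250]
t=4: π = [0.2092, 0.1607, 0.1672, 0.1660, 0.1719, 0.1250]

π = [0.2092, 0.1607, 0.1672, 0.1660, 0.1719, 0.1250]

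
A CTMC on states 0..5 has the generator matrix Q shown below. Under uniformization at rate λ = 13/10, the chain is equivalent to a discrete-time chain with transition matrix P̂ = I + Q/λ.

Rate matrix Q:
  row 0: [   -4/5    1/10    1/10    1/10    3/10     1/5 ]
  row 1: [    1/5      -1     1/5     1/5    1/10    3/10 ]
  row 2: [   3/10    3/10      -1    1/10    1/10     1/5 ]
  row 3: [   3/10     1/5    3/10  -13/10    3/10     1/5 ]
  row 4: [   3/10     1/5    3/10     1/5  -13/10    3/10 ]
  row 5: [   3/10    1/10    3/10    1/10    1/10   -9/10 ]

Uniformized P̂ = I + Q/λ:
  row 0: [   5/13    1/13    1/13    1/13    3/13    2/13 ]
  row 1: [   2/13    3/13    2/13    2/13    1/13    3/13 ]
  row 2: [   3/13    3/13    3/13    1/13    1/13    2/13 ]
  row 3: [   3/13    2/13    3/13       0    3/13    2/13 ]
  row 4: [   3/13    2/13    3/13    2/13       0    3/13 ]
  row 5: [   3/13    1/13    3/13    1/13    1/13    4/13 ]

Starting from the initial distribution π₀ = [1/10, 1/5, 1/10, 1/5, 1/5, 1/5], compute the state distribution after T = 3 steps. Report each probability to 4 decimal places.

t=0: π = [0.1000, 0.2000, 0.1000, 0.2000, 0.2000, 0.2000]
t=1: π = [0.2308, 0.1538, 0.2000, 0.0923, 0.1077, 0.2154]
t=2: π = [0.2544, 0.1467, 0.1834, 0.0899, 0.1183, 0.2071]
t=3: π = [0.2586, 0.1437, 0.1803, 0.0904, 0.1208, 0.2061]

π = [0.2586, 0.1437, 0.1803, 0.0904, 0.1208, 0.2061]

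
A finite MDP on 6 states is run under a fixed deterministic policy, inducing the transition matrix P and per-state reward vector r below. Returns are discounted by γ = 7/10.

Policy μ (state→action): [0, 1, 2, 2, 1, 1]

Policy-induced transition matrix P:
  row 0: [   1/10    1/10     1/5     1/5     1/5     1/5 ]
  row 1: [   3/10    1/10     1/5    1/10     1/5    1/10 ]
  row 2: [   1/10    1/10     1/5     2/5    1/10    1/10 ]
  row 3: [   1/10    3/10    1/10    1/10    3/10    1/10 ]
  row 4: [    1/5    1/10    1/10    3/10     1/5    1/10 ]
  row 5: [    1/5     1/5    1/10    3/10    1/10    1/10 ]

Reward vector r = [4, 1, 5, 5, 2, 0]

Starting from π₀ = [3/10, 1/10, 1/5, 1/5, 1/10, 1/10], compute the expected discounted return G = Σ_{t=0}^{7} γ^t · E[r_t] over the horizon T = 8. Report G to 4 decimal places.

t=0: π = [0.3000, 0.1000, 0.2000, 0.2000, 0.1000, 0.1000], E[r] = 3.5000, γ^t·E[r] = 3.500000, running G = 3.500000
t=1: π = [0.1400, 0.1500, 0.1600, 0.2300, 0.1900, 0.1300], E[r] = 3.0400, γ^t·E[r] = 2.128000, running G = 5.628000
t=2: π = [0.1620, 0.1590, 0.1450, 0.2260, 0.1940, 0.1140], E[r] = 3.0500, γ^t·E[r] = 1.494500, running G = 7.122500
t=3: π = [0.1626, 0.1566, 0.1466, 0.2213, 0.1967, 0.1162], E[r] = 3.0399, γ^t·E[r] = 1.042686, running G = 8.165186
t=4: π = [0.1626, 0.1559, 0.1466, 0.2228, 0.1959, 0.1163], E[r] = 3.0450, γ^t·E[r] = 0.731109, running G = 8.896295
t=5: π = [0.1624, 0.1562, 0.1465, 0.2227, 0.1960, 0.1163], E[r] = 3.0436, γ^t·E[r] = 0.511530, running G = 9.407825
t=6: π = [0.1625, 0.1562, 0.1465, 0.2226, 0.1960, 0.1162], E[r] = 3.0437, γ^t·E[r] = 0.358094, running G = 9.765919
t=7: π = [0.1625, 0.1562, 0.1465, 0.2226, 0.1960, 0.1162], E[r] = 3.0437, γ^t·E[r] = 0.250665, running G = 10.016583

G = 10.0166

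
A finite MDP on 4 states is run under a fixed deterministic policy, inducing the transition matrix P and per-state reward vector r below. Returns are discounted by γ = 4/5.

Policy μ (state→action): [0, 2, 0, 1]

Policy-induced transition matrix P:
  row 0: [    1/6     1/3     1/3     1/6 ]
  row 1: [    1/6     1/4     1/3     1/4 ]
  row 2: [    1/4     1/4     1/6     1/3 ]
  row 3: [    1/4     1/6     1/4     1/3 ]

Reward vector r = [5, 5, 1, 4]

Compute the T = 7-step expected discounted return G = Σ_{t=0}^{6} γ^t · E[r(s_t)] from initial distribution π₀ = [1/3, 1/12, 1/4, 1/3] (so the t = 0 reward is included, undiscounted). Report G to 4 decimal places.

t=0: π = [0.3333, 0.0833, 0.2500, 0.3333], E[r] = 3.6667, γ^t·E[r] = 3.666667, running G = 3.666667
t=1: π = [0.2153, 0.2500, 0.2639, 0.2708], E[r] = 3.6736, γ^t·E[r] = 2.938889, running G = 6.605556
t=2: π = [0.2112, 0.2454, 0.2668, 0.2766], E[r] = 3.6563, γ^t·E[r] = 2.340000, running G = 8.945556
t=3: π = [0.2120, 0.2446, 0.2658, 0.2777], E[r] = 3.6590, γ^t·E[r] = 1.873432, running G = 10.818988
t=4: π = [0.2120, 0.2445, 0.2659, 0.2776], E[r] = 3.6588, γ^t·E[r] = 1.498649, running G = 12.317636
t=5: π = [0.2120, 0.2445, 0.2659, 0.2776], E[r] = 3.6588, γ^t·E[r] = 1.198929, running G = 13.516565
t=6: π = [0.2120, 0.2445, 0.2659, 0.2776], E[r] = 3.6588, γ^t·E[r] = 0.959142, running G = 14.475707

G = 14.4757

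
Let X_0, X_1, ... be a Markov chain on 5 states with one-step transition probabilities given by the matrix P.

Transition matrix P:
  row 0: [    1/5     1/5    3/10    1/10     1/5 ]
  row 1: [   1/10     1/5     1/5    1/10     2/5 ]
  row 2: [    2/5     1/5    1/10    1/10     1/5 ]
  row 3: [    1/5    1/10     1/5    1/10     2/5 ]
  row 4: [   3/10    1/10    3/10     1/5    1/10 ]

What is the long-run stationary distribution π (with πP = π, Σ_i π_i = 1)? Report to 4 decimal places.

Balance equations π_j = Σ_i π_i·P[i][j]:
  π_0 = 1/5·π_0 + 1/10·π_1 + 2/5·π_2 + 1/5·π_3 + 3/10·π_4
  π_1 = 1/5·π_0 + 1/5·π_1 + 1/5·π_2 + 1/10·π_3 + 1/10·π_4
  π_2 = 3/10·π_0 + 1/5·π_1 + 1/10·π_2 + 1/5·π_3 + 3/10·π_4
  π_3 = 1/10·π_0 + 1/10·π_1 + 1/10·π_2 + 1/10·π_3 + 1/5·π_4
  normalize: π_0 + π_1 + π_2 + π_3 + π_4 = 1
Solving the linear system gives exactly π = [115/456, 181/1102, 2989/13224, 68/551, 129/551].

π = [0.2522, 0.1642, 0.2260, 0.1234, 0.2341]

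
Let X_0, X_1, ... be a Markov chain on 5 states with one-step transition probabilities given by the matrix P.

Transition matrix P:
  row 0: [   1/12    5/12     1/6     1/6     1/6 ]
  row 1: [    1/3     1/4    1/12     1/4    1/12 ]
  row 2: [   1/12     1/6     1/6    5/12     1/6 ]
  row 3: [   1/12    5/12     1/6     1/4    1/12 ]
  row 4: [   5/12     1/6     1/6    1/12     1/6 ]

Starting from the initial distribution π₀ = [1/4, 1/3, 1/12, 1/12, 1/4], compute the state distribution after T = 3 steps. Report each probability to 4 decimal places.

π = [0.2012, 0.2987, 0.1414, 0.2364, 0.1223]

t=0: π = [0.2500, 0.3333, 0.0833, 0.0833, 0.2500]
t=1: π = [0.2500, 0.2778, 0.1389, 0.2014, 0.1319]
t=2: π = [0.1968, 0.3027, 0.1435, 0.2303, 0.1267]
t=3: π = [0.2012, 0.2987, 0.1414, 0.2364, 0.1223]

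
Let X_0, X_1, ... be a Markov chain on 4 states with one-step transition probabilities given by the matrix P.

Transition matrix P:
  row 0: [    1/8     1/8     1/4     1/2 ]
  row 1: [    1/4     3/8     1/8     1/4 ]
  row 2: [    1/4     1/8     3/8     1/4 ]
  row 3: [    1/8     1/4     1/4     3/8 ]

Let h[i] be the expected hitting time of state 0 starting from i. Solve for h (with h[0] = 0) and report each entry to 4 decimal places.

h = [0.0000, 4.6667, 4.6667, 5.3333]

First-step conditioning: h[0] = 0; for i ≠ 0, h[i] = 1 + Σ_k P[i][k]·h[k].
  h[1] = 1 + 3/8·h[1] + 1/8·h[2] + 1/4·h[3]
  h[2] = 1 + 1/8·h[1] + 3/8·h[2] + 1/4·h[3]
  h[3] = 1 + 1/4·h[1] + 1/4·h[2] + 3/8·h[3]
Solving the 3×3 linear system over states ≠ 0 gives exactly h = [0, 14/3, 14/3, 16/3] (h[0] = 0 is the target).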